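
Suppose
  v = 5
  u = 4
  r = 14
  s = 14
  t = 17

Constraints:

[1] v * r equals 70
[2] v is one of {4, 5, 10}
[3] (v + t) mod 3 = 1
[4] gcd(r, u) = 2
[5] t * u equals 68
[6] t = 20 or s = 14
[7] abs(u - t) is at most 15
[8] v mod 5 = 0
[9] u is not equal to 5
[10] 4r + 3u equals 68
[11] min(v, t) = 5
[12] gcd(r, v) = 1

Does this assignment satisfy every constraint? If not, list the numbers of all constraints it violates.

[1] v * r = 5 * 14 = 70 — OK.
[2] v = 5 is in {4, 5, 10} — OK.
[3] v + t = 22; 22 mod 3 = 1 — OK.
[4] gcd(14, 4) = 2 — OK.
[5] t * u = 17 * 4 = 68 — OK.
[6] t = 17 ≠ 20, but s = 14 = 14 (second disjunct) — OK.
[7] abs(4 - 17) = 13; 13 ≤ 15 — OK.
[8] 5 mod 5 = 0 — OK.
[9] u = 4, and 4 ≠ 5 — OK.
[10] 4r + 3u = 4(14) + 3(4) = 68 — OK.
[11] min(5, 17) = 5 — OK.
[12] gcd(14, 5) = 1 — OK.

Yes — all constraints hold.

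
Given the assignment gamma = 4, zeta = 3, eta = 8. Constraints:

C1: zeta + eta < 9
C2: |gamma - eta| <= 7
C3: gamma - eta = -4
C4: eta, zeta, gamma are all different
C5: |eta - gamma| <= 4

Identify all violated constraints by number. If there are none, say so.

C1: zeta + eta = 3 + 8 = 11; 11 ≥ 9, bound 9 not met — fails.
C2: |4 - 8| = 4; 4 ≤ 7 — holds.
C3: gamma - eta = 4 - 8 = -4 — holds.
C4: values 8, 3, 4 are pairwise distinct — holds.
C5: |8 - 4| = 4; 4 ≤ 4 — holds.

Constraint 1 is violated.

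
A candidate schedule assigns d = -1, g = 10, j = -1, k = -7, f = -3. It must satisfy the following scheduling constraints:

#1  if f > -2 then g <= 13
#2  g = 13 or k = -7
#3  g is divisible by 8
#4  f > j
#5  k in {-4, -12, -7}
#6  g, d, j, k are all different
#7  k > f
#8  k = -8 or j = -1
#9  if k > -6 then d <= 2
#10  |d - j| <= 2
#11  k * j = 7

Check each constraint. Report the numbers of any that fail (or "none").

No — constraints 3, 4, 6, 7 are not satisfied.

#1 f = -3, not > -2; antecedent false, conditional vacuously true — holds.
#2 g = 10 ≠ 13, but k = -7 = -7 (second disjunct) — holds.
#3 10 = 8*1 + 2, so 8 does not divide 10 — fails.
#4 f = -3, j = -1; -3 ≤ -1 (want >) — fails.
#5 k = -7 is in {-4, -12, -7} — holds.
#6 d = j = -1, not all different — fails.
#7 k = -7, f = -3; -7 ≤ -3 (want >) — fails.
#8 k = -7 ≠ -8, but j = -1 = -1 (second disjunct) — holds.
#9 k = -7, not > -6; antecedent false, conditional vacuously true — holds.
#10 |-1 - (-1)| = 0; 0 ≤ 2 — holds.
#11 k * j = -7 * (-1) = 7 — holds.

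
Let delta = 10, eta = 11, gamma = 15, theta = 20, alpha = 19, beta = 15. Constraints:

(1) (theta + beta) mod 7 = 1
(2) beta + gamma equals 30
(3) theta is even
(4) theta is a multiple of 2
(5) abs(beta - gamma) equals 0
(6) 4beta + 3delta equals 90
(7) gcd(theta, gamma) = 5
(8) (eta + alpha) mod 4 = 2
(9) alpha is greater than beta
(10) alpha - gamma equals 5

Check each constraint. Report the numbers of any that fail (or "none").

Constraints 1 and 10 do not hold.

(1) theta + beta = 35; 35 mod 7 = 0, not 1  ✘
(2) beta + gamma = 15 + 15 = 30  ✔
(3) theta = 20 is even  ✔
(4) 20 / 2 = 10, so 2 divides 20  ✔
(5) abs(15 - 15) = 0  ✔
(6) 4beta + 3delta = 4(15) + 3(10) = 90  ✔
(7) gcd(20, 15) = 5  ✔
(8) eta + alpha = 30; 30 mod 4 = 2  ✔
(9) alpha = 19, beta = 15; 19 > 15  ✔
(10) alpha - gamma = 19 - 15 = 4, not 5  ✘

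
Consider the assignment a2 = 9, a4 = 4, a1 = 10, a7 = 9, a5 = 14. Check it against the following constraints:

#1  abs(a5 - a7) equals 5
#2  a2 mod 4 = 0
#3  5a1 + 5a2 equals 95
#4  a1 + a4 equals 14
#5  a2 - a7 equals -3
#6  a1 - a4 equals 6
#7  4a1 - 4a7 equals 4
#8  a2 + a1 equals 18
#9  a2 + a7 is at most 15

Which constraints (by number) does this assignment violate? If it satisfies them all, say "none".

Constraints 2, 5, 8, and 9 do not hold.

#1 abs(14 - 9) = 5 — satisfied.
#2 9 mod 4 = 1, not 0 — violated.
#3 5a1 + 5a2 = 5(10) + 5(9) = 95 — satisfied.
#4 a1 + a4 = 10 + 4 = 14 — satisfied.
#5 a2 - a7 = 9 - 9 = 0, not -3 — violated.
#6 a1 - a4 = 10 - 4 = 6 — satisfied.
#7 4a1 - 4a7 = 4(10) - 4(9) = 4 — satisfied.
#8 a2 + a1 = 9 + 10 = 19, not 18 — violated.
#9 a2 + a7 = 9 + 9 = 18; 18 > 15, bound 15 not met — violated.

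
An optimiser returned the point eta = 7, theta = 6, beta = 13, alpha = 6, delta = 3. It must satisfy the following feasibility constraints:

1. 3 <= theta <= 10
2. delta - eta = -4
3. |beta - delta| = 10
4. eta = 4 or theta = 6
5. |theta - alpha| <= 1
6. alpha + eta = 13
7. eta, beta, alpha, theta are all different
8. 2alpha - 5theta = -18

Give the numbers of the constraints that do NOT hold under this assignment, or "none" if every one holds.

1. theta = 6 lies in [3, 10] — OK.
2. delta - eta = 3 - 7 = -4 — OK.
3. |13 - 3| = 10 — OK.
4. eta = 7 ≠ 4, but theta = 6 = 6 (second disjunct) — OK.
5. |6 - 6| = 0; 0 ≤ 1 — OK.
6. alpha + eta = 6 + 7 = 13 — OK.
7. alpha = theta = 6, not all different — violated.
8. 2alpha - 5theta = 2(6) - 5(6) = -18 — OK.

Violated: 7.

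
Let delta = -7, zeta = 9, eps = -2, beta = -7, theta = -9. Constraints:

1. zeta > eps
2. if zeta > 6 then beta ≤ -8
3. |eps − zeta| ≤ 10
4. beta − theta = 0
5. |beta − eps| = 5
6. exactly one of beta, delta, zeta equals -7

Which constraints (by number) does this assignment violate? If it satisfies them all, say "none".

1. zeta = 9, eps = -2; 9 > -2 — OK.
2. zeta = 9 > 6, so we need beta ≤ -8; but beta = -7 > -8 — violated.
3. |-2 − 9| = 11; 11 > 10, exceeds bound 10 — violated.
4. beta − theta = -7 − (-9) = 2, not 0 — violated.
5. |-7 − (-2)| = 5 — OK.
6. beta=-7, delta=-7, zeta=9; 2 of them equal -7, not exactly one — violated.

Constraints 2, 3, 4, and 6 are violated.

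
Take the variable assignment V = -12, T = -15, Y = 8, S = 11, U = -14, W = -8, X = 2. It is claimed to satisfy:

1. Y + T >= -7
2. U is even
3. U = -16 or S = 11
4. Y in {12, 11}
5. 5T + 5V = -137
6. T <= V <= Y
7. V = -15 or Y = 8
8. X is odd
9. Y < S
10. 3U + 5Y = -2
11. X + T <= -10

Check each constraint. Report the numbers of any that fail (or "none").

1. Y + T = 8 + (-15) = -7; -7 ≥ -7 — satisfied.
2. U = -14 is even — satisfied.
3. U = -14 ≠ -16, but S = 11 = 11 (second disjunct) — satisfied.
4. Y = 8 is not in {12, 11} — violated.
5. 5T + 5V = 5(-15) + 5(-12) = -135, not -137 — violated.
6. values -15 <= -12 <= 8 — satisfied.
7. V = -12 ≠ -15, but Y = 8 = 8 (second disjunct) — satisfied.
8. X = 2 is even — violated.
9. Y = 8, S = 11; 8 < 11 — satisfied.
10. 3U + 5Y = 3(-14) + 5(8) = -2 — satisfied.
11. X + T = 2 + (-15) = -13; -13 ≤ -10 — satisfied.

Constraints 4, 5, and 8 are violated.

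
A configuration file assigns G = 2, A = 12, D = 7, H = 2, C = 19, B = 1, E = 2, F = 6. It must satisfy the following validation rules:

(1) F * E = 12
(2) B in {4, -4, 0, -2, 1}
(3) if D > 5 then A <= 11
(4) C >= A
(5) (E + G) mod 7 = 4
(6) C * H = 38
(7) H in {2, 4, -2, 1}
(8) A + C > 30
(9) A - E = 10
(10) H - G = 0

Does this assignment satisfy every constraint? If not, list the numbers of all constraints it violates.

Constraint 3 is violated.

(1) F * E = 6 * 2 = 12  holds
(2) B = 1 is in {4, -4, 0, -2, 1}  holds
(3) D = 7 > 5, so we need A ≤ 11; but A = 12 > 11  fails
(4) C = 19, A = 12; 19 ≥ 12  holds
(5) E + G = 4; 4 mod 7 = 4  holds
(6) C * H = 19 * 2 = 38  holds
(7) H = 2 is in {2, 4, -2, 1}  holds
(8) A + C = 12 + 19 = 31; 31 > 30  holds
(9) A - E = 12 - 2 = 10  holds
(10) H - G = 2 - 2 = 0  holds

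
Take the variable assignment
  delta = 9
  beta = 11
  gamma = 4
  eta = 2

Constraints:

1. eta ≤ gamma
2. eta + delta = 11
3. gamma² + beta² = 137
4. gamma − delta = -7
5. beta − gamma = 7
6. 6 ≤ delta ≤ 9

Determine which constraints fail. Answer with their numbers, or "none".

No — constraint 4 is not satisfied.

1. eta = 2, gamma = 4; 2 ≤ 4  ✔
2. eta + delta = 2 + 9 = 11  ✔
3. gamma² + beta² = 4² + 11² = 16 + 121 = 137  ✔
4. gamma − delta = 4 − 9 = -5, not -7  ✘
5. beta − gamma = 11 − 4 = 7  ✔
6. delta = 9 lies in [6, 9]  ✔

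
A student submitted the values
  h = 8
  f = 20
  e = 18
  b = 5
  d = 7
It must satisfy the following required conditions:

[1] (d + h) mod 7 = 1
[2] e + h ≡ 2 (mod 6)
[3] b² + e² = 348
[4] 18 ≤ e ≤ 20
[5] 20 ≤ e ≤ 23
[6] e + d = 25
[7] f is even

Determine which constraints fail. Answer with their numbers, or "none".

Constraints 3 and 5 do not hold.

[1] d + h = 15; 15 mod 7 = 1 — OK.
[2] e + h = 26; 26 mod 6 = 2 — OK.
[3] b² + e² = 5² + 18² = 25 + 324 = 349, not 348 — violated.
[4] e = 18 lies in [18, 20] — OK.
[5] e = 18 is outside [20, 23] — violated.
[6] e + d = 18 + 7 = 25 — OK.
[7] f = 20 is even — OK.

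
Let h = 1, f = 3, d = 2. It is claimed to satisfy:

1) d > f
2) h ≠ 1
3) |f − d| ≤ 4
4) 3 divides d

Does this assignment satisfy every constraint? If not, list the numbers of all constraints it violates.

The assignment fails constraints 1, 2, and 4.

1) d = 2, f = 3; 2 ≤ 3 (want >) — violated.
2) h = 1, but 1 is required to differ — violated.
3) |3 − 2| = 1; 1 ≤ 4 — satisfied.
4) 2 = 3×0 + 2, so 3 does not divide 2 — violated.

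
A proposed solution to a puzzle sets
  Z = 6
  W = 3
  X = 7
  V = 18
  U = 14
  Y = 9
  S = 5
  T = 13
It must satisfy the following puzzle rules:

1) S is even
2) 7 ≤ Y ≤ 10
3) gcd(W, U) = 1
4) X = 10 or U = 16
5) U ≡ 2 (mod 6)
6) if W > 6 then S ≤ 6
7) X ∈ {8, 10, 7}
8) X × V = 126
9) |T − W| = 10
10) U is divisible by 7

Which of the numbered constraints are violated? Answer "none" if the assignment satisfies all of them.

Violated: 1 and 4.

1) S = 5 is odd  no
2) Y = 9 lies in [7, 10]  yes
3) gcd(3, 14) = 1  yes
4) X = 7 ≠ 10 and U = 14 ≠ 16; both disjuncts false  no
5) 14 mod 6 = 2  yes
6) W = 3, not > 6; antecedent false, conditional vacuously true  yes
7) X = 7 is in {8, 10, 7}  yes
8) X × V = 7 × 18 = 126  yes
9) |13 − 3| = 10  yes
10) 14 / 7 = 2, so 7 divides 14  yes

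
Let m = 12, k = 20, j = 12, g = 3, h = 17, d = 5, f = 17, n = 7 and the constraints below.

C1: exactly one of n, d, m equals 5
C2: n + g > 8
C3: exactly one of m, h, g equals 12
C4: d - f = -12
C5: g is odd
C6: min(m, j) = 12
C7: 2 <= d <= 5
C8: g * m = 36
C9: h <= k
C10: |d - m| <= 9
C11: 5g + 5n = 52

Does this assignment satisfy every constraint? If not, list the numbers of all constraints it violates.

C1: n=7, d=5, m=12; 1 of them equals 5  true
C2: n + g = 7 + 3 = 10; 10 > 8  true
C3: m=12, h=17, g=3; 1 of them equals 12  true
C4: d - f = 5 - 17 = -12  true
C5: g = 3 is odd  true
C6: min(12, 12) = 12  true
C7: d = 5 lies in [2, 5]  true
C8: g * m = 3 * 12 = 36  true
C9: h = 17, k = 20; 17 ≤ 20  true
C10: |5 - 12| = 7; 7 ≤ 9  true
C11: 5g + 5n = 5(3) + 5(7) = 50, not 52  false

Violated: 11.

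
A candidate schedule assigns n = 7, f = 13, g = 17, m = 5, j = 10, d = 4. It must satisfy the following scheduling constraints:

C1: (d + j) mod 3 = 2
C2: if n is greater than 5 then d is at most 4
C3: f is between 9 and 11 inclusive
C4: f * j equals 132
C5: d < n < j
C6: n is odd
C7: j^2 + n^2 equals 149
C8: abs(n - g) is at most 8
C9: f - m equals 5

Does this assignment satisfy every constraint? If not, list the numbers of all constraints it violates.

No — constraints 3, 4, 8, and 9 are not satisfied.

C1: d + j = 14; 14 mod 3 = 2 — holds.
C2: n = 7 > 5, so we need d ≤ 4; d = 4 ≤ 4 — holds.
C3: f = 13 is outside [9, 11] — does not hold.
C4: f * j = 13 * 10 = 130, not 132 — does not hold.
C5: values 4 < 7 < 10 — holds.
C6: n = 7 is odd — holds.
C7: j^2 + n^2 = 10^2 + 7^2 = 100 + 49 = 149 — holds.
C8: abs(7 - 17) = 10; 10 > 8, exceeds bound 8 — does not hold.
C9: f - m = 13 - 5 = 8, not 5 — does not hold.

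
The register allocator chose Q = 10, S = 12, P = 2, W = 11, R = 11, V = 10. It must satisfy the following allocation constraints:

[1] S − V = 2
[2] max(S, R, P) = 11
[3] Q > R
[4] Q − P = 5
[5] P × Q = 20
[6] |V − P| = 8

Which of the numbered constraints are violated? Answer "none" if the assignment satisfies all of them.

The assignment fails constraints 2, 3, 4.

[1] S − V = 12 − 10 = 2  holds
[2] max(12, 11, 2) = 12, not 11  fails
[3] Q = 10, R = 11; 10 ≤ 11 (want >)  fails
[4] Q − P = 10 − 2 = 8, not 5  fails
[5] P × Q = 2 × 10 = 20  holds
[6] |10 − 2| = 8  holds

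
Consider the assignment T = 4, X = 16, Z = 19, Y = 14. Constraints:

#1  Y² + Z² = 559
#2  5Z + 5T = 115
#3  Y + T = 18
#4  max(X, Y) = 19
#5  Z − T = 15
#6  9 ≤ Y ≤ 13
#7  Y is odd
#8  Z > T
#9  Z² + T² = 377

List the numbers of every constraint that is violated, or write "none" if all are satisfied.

#1 Y² + Z² = 14² + 19² = 196 + 361 = 557, not 559  false
#2 5Z + 5T = 5(19) + 5(4) = 115  true
#3 Y + T = 14 + 4 = 18  true
#4 max(16, 14) = 16, not 19  false
#5 Z − T = 19 − 4 = 15  true
#6 Y = 14 is outside [9, 13]  false
#7 Y = 14 is even  false
#8 Z = 19, T = 4; 19 > 4  true
#9 Z² + T² = 19² + 4² = 361 + 16 = 377  true

Violated: 1, 4, 6, 7.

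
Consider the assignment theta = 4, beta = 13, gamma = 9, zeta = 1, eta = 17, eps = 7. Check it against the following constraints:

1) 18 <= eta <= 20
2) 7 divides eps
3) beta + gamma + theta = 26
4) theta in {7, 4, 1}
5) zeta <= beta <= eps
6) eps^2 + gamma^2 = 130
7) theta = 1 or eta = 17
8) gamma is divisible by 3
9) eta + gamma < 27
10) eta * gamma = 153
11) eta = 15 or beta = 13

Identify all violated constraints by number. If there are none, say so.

Constraints 1 and 5 are violated.

1) eta = 17 is outside [18, 20] — does not hold.
2) 7 / 7 = 1, so 7 divides 7 — holds.
3) beta + gamma + theta = 13 + 9 + 4 = 26 — holds.
4) theta = 4 is in {7, 4, 1} — holds.
5) values 1, 13, 7; beta = 13 is not <= eps = 7 — does not hold.
6) eps^2 + gamma^2 = 7^2 + 9^2 = 49 + 81 = 130 — holds.
7) theta = 4 ≠ 1, but eta = 17 = 17 (second disjunct) — holds.
8) 9 / 3 = 3, so 3 divides 9 — holds.
9) eta + gamma = 17 + 9 = 26; 26 < 27 — holds.
10) eta * gamma = 17 * 9 = 153 — holds.
11) eta = 17 ≠ 15, but beta = 13 = 13 (second disjunct) — holds.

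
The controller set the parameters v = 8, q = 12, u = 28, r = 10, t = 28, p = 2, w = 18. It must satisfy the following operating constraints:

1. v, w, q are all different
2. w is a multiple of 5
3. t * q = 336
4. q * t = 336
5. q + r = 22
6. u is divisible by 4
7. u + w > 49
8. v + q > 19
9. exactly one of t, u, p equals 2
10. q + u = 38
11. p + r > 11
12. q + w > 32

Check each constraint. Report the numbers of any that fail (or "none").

Constraints 2, 7, 10, and 12 are violated.

1. values 8, 18, 12 are pairwise distinct — OK.
2. 18 = 5*3 + 3, so 5 does not divide 18 — violated.
3. t * q = 28 * 12 = 336 — OK.
4. q * t = 12 * 28 = 336 — OK.
5. q + r = 12 + 10 = 22 — OK.
6. 28 / 4 = 7, so 4 divides 28 — OK.
7. u + w = 28 + 18 = 46; 46 ≤ 49, bound 49 not met — violated.
8. v + q = 8 + 12 = 20; 20 > 19 — OK.
9. t=28, u=28, p=2; 1 of them equals 2 — OK.
10. q + u = 12 + 28 = 40, not 38 — violated.
11. p + r = 2 + 10 = 12; 12 > 11 — OK.
12. q + w = 12 + 18 = 30; 30 ≤ 32, bound 32 not met — violated.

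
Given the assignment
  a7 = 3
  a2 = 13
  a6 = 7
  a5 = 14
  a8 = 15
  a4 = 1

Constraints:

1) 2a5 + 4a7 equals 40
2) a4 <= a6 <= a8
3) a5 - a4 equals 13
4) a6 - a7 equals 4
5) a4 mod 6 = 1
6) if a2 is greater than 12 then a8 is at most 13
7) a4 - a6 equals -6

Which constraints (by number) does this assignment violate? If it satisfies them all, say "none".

Violated: 6.

1) 2a5 + 4a7 = 2(14) + 4(3) = 40  true
2) values 1 <= 7 <= 15  true
3) a5 - a4 = 14 - 1 = 13  true
4) a6 - a7 = 7 - 3 = 4  true
5) 1 mod 6 = 1  true
6) a2 = 13 > 12, so we need a8 ≤ 13; but a8 = 15 > 13  false
7) a4 - a6 = 1 - 7 = -6  true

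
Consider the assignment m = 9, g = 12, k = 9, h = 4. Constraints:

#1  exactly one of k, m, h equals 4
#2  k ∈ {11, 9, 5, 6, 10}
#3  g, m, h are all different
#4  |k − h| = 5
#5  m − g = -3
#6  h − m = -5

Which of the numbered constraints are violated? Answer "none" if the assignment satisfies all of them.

The assignment satisfies every constraint.

#1 k=9, m=9, h=4; 1 of them equals 4  ✔
#2 k = 9 is in {11, 9, 5, 6, 10}  ✔
#3 values 12, 9, 4 are pairwise distinct  ✔
#4 |9 − 4| = 5  ✔
#5 m − g = 9 − 12 = -3  ✔
#6 h − m = 4 − 9 = -5  ✔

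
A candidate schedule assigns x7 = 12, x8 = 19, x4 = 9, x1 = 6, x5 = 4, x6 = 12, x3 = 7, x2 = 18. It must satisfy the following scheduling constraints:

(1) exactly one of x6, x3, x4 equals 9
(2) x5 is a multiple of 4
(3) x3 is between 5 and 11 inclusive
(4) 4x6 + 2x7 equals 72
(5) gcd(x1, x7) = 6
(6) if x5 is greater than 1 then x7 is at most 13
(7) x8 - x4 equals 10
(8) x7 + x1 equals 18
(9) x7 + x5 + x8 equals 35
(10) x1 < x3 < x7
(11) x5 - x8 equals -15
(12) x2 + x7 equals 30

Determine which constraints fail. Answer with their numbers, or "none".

No violations.

(1) x6=12, x3=7, x4=9; 1 of them equals 9 — satisfied.
(2) 4 / 4 = 1, so 4 divides 4 — satisfied.
(3) x3 = 7 lies in [5, 11] — satisfied.
(4) 4x6 + 2x7 = 4(12) + 2(12) = 72 — satisfied.
(5) gcd(6, 12) = 6 — satisfied.
(6) x5 = 4 > 1, so we need x7 ≤ 13; x7 = 12 ≤ 13 — satisfied.
(7) x8 - x4 = 19 - 9 = 10 — satisfied.
(8) x7 + x1 = 12 + 6 = 18 — satisfied.
(9) x7 + x5 + x8 = 12 + 4 + 19 = 35 — satisfied.
(10) values 6 < 7 < 12 — satisfied.
(11) x5 - x8 = 4 - 19 = -15 — satisfied.
(12) x2 + x7 = 18 + 12 = 30 — satisfied.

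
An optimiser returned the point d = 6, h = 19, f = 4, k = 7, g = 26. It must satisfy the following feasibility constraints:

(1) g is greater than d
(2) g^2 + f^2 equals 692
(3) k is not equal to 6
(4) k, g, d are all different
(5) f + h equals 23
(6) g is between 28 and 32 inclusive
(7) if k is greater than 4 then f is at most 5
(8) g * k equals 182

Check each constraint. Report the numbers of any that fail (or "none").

Constraint 6 does not hold.

(1) g = 26, d = 6; 26 > 6  true
(2) g^2 + f^2 = 26^2 + 4^2 = 676 + 16 = 692  true
(3) k = 7, and 7 ≠ 6  true
(4) values 7, 26, 6 are pairwise distinct  true
(5) f + h = 4 + 19 = 23  true
(6) g = 26 is outside [28, 32]  false
(7) k = 7 > 4, so we need f ≤ 5; f = 4 ≤ 5  true
(8) g * k = 26 * 7 = 182  true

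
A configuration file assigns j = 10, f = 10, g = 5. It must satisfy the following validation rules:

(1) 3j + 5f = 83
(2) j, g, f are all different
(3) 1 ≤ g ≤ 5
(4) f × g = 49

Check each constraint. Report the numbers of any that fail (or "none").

The assignment fails constraints 1, 2, 4.

(1) 3j + 5f = 3(10) + 5(10) = 80, not 83  ✗
(2) j = f = 10, not all different  ✗
(3) g = 5 lies in [1, 5]  ✓
(4) f × g = 10 × 5 = 50, not 49  ✗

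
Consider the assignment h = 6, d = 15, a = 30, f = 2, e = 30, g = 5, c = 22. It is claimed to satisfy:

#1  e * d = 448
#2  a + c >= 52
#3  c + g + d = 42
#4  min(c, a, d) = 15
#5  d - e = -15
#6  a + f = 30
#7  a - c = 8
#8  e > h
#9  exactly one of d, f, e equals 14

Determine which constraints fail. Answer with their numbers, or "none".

Constraints 1, 6, 9 are violated.

#1 e * d = 30 * 15 = 450, not 448  false
#2 a + c = 30 + 22 = 52; 52 ≥ 52  true
#3 c + g + d = 22 + 5 + 15 = 42  true
#4 min(22, 30, 15) = 15  true
#5 d - e = 15 - 30 = -15  true
#6 a + f = 30 + 2 = 32, not 30  false
#7 a - c = 30 - 22 = 8  true
#8 e = 30, h = 6; 30 > 6  true
#9 d=15, f=2, e=30; 0 of them equal 14, not exactly one  false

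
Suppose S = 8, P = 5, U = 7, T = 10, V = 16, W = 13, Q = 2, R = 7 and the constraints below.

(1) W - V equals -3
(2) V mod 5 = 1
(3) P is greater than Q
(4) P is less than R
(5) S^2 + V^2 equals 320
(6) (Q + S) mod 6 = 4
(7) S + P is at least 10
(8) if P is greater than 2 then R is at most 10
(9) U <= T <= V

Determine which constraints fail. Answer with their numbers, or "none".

All constraints are satisfied.

(1) W - V = 13 - 16 = -3  holds
(2) 16 mod 5 = 1  holds
(3) P = 5, Q = 2; 5 > 2  holds
(4) P = 5, R = 7; 5 < 7  holds
(5) S^2 + V^2 = 8^2 + 16^2 = 64 + 256 = 320  holds
(6) Q + S = 10; 10 mod 6 = 4  holds
(7) S + P = 8 + 5 = 13; 13 ≥ 10  holds
(8) P = 5 > 2, so we need R ≤ 10; R = 7 ≤ 10  holds
(9) values 7 <= 10 <= 16  holds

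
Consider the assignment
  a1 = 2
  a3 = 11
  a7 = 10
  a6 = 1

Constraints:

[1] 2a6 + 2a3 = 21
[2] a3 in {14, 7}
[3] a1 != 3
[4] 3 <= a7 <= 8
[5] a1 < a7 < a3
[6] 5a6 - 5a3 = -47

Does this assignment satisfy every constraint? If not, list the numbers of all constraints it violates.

Violated: 1, 2, 4, 6.

[1] 2a6 + 2a3 = 2(1) + 2(11) = 24, not 21  FAIL
[2] a3 = 11 is not in {14, 7}  FAIL
[3] a1 = 2, and 2 ≠ 3  OK
[4] a7 = 10 is outside [3, 8]  FAIL
[5] values 2 < 10 < 11  OK
[6] 5a6 - 5a3 = 5(1) - 5(11) = -50, not -47  FAIL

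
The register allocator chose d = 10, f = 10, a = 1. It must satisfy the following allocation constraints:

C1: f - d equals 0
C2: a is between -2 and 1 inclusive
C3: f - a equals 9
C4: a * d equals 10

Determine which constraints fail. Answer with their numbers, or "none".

C1: f - d = 10 - 10 = 0 — satisfied.
C2: a = 1 lies in [-2, 1] — satisfied.
C3: f - a = 10 - 1 = 9 — satisfied.
C4: a * d = 1 * 10 = 10 — satisfied.

Yes — all constraints hold.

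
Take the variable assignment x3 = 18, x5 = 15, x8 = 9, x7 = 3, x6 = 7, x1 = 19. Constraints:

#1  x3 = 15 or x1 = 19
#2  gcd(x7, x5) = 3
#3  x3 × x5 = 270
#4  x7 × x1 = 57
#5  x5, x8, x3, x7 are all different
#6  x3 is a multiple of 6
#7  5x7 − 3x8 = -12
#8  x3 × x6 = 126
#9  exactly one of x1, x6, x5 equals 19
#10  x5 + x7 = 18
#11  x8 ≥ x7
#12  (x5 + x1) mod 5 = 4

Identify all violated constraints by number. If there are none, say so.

The assignment satisfies every constraint.

#1 x3 = 18 ≠ 15, but x1 = 19 = 19 (second disjunct) — OK.
#2 gcd(3, 15) = 3 — OK.
#3 x3 × x5 = 18 × 15 = 270 — OK.
#4 x7 × x1 = 3 × 19 = 57 — OK.
#5 values 15, 9, 18, 3 are pairwise distinct — OK.
#6 18 / 6 = 3, so 6 divides 18 — OK.
#7 5x7 − 3x8 = 5(3) − 3(9) = -12 — OK.
#8 x3 × x6 = 18 × 7 = 126 — OK.
#9 x1=19, x6=7, x5=15; 1 of them equals 19 — OK.
#10 x5 + x7 = 15 + 3 = 18 — OK.
#11 x8 = 9, x7 = 3; 9 ≥ 3 — OK.
#12 x5 + x1 = 34; 34 mod 5 = 4 — OK.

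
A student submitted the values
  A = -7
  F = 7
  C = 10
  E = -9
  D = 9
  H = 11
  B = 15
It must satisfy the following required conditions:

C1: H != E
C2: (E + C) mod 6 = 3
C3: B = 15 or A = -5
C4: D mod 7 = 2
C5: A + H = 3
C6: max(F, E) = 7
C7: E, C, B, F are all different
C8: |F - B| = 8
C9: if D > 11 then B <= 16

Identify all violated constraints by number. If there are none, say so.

C1: H = 11, E = -9; distinct — holds.
C2: E + C = 1; 1 mod 6 = 1, not 3 — fails.
C3: B = 15 = 15 (first disjunct) — holds.
C4: 9 mod 7 = 2 — holds.
C5: A + H = -7 + 11 = 4, not 3 — fails.
C6: max(7, -9) = 7 — holds.
C7: values -9, 10, 15, 7 are pairwise distinct — holds.
C8: |7 - 15| = 8 — holds.
C9: D = 9, not > 11; antecedent false, conditional vacuously true — holds.

The assignment fails constraints 2 and 5.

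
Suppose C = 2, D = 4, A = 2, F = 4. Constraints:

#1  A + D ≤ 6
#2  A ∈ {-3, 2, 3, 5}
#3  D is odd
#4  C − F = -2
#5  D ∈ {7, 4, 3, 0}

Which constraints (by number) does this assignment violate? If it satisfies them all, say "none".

Constraint 3 is violated.

#1 A + D = 2 + 4 = 6; 6 ≤ 6 — holds.
#2 A = 2 is in {-3, 2, 3, 5} — holds.
#3 D = 4 is even — does not hold.
#4 C − F = 2 − 4 = -2 — holds.
#5 D = 4 is in {7, 4, 3, 0} — holds.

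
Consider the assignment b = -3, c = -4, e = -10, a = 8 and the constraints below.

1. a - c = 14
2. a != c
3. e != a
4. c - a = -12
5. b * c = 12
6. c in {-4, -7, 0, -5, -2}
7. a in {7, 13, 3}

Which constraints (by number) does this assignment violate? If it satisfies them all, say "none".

1. a - c = 8 - (-4) = 12, not 14 — violated.
2. a = 8, c = -4; distinct — satisfied.
3. e = -10, a = 8; distinct — satisfied.
4. c - a = -4 - 8 = -12 — satisfied.
5. b * c = -3 * (-4) = 12 — satisfied.
6. c = -4 is in {-4, -7, 0, -5, -2} — satisfied.
7. a = 8 is not in {7, 13, 3} — violated.

No — constraints 1 and 7 are not satisfied.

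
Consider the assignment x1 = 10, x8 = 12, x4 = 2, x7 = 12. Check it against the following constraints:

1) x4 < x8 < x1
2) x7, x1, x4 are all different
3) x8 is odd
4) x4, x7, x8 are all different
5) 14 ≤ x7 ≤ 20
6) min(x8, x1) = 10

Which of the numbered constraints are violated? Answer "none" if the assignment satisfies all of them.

1) values 2, 12, 10; x8 = 12 is not < x1 = 10 — does not hold.
2) values 12, 10, 2 are pairwise distinct — holds.
3) x8 = 12 is even — does not hold.
4) x7 = x8 = 12, not all different — does not hold.
5) x7 = 12 is outside [14, 20] — does not hold.
6) min(12, 10) = 10 — holds.

No — constraints 1, 3, 4, and 5 are not satisfied.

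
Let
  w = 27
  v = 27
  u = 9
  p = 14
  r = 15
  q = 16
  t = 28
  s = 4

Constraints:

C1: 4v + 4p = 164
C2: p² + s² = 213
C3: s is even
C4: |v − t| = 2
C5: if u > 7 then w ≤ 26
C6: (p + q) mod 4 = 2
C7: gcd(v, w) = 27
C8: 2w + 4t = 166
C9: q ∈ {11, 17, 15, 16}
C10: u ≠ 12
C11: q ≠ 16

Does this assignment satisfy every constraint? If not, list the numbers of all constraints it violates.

The assignment fails constraints 2, 4, 5, and 11.

C1: 4v + 4p = 4(27) + 4(14) = 164  yes
C2: p² + s² = 14² + 4² = 196 + 16 = 212, not 213  no
C3: s = 4 is even  yes
C4: |27 − 28| = 1, not 2  no
C5: u = 9 > 7, so we need w ≤ 26; but w = 27 > 26  no
C6: p + q = 30; 30 mod 4 = 2  yes
C7: gcd(27, 27) = 27  yes
C8: 2w + 4t = 2(27) + 4(28) = 166  yes
C9: q = 16 is in {11, 17, 15, 16}  yes
C10: u = 9, and 9 ≠ 12  yes
C11: q = 16, but 16 is required to differ  no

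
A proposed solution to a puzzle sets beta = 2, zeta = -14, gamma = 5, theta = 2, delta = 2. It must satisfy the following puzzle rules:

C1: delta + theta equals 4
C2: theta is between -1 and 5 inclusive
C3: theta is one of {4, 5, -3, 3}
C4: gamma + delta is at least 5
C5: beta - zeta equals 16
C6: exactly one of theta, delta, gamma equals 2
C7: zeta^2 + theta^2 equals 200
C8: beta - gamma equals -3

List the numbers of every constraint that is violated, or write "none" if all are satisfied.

C1: delta + theta = 2 + 2 = 4 — satisfied.
C2: theta = 2 lies in [-1, 5] — satisfied.
C3: theta = 2 is not in {4, 5, -3, 3} — violated.
C4: gamma + delta = 5 + 2 = 7; 7 ≥ 5 — satisfied.
C5: beta - zeta = 2 - (-14) = 16 — satisfied.
C6: theta=2, delta=2, gamma=5; 2 of them equal 2, not exactly one — violated.
C7: zeta^2 + theta^2 = (-14)^2 + 2^2 = 196 + 4 = 200 — satisfied.
C8: beta - gamma = 2 - 5 = -3 — satisfied.

The assignment fails constraints 3 and 6.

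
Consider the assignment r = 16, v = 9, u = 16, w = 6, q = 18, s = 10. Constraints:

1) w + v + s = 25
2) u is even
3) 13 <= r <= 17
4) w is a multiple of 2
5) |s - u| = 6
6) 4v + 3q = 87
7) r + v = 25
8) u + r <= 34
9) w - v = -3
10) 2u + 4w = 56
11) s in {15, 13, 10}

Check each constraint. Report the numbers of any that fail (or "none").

1) w + v + s = 6 + 9 + 10 = 25  ✔
2) u = 16 is even  ✔
3) r = 16 lies in [13, 17]  ✔
4) 6 / 2 = 3, so 2 divides 6  ✔
5) |10 - 16| = 6  ✔
6) 4v + 3q = 4(9) + 3(18) = 90, not 87  ✘
7) r + v = 16 + 9 = 25  ✔
8) u + r = 16 + 16 = 32; 32 ≤ 34  ✔
9) w - v = 6 - 9 = -3  ✔
10) 2u + 4w = 2(16) + 4(6) = 56  ✔
11) s = 10 is in {15, 13, 10}  ✔

The assignment fails constraint 6.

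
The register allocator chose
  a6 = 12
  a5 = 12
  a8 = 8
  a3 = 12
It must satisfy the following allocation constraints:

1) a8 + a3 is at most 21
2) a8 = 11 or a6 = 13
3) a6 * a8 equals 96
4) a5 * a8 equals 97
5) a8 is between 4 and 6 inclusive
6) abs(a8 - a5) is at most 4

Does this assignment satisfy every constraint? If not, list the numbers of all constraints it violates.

1) a8 + a3 = 8 + 12 = 20; 20 ≤ 21 — OK.
2) a8 = 8 ≠ 11 and a6 = 12 ≠ 13; both disjuncts false — violated.
3) a6 * a8 = 12 * 8 = 96 — OK.
4) a5 * a8 = 12 * 8 = 96, not 97 — violated.
5) a8 = 8 is outside [4, 6] — violated.
6) abs(8 - 12) = 4; 4 ≤ 4 — OK.

Violated: 2, 4, and 5.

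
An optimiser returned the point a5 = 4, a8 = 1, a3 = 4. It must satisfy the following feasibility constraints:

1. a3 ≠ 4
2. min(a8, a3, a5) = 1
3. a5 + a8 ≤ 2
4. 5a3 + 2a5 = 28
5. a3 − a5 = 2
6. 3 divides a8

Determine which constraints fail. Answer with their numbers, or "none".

Constraints 1, 3, 5, and 6 do not hold.

1. a3 = 4, but 4 is required to differ  no
2. min(1, 4, 4) = 1  yes
3. a5 + a8 = 4 + 1 = 5; 5 > 2, bound 2 not met  no
4. 5a3 + 2a5 = 5(4) + 2(4) = 28  yes
5. a3 − a5 = 4 − 4 = 0, not 2  no
6. 1 = 3×0 + 1, so 3 does not divide 1  no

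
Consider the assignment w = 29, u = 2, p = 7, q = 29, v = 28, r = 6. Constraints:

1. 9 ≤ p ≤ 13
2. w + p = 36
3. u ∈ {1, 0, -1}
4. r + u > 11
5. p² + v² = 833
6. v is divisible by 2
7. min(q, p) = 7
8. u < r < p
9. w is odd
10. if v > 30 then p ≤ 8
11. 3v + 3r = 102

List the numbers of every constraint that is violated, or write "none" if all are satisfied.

1. p = 7 is outside [9, 13] — fails.
2. w + p = 29 + 7 = 36 — holds.
3. u = 2 is not in {1, 0, -1} — fails.
4. r + u = 6 + 2 = 8; 8 ≤ 11, bound 11 not met — fails.
5. p² + v² = 7² + 28² = 49 + 784 = 833 — holds.
6. 28 / 2 = 14, so 2 divides 28 — holds.
7. min(29, 7) = 7 — holds.
8. values 2 < 6 < 7 — holds.
9. w = 29 is odd — holds.
10. v = 28, not > 30; antecedent false, conditional vacuously true — holds.
11. 3v + 3r = 3(28) + 3(6) = 102 — holds.

No — constraints 1, 3, and 4 are not satisfied.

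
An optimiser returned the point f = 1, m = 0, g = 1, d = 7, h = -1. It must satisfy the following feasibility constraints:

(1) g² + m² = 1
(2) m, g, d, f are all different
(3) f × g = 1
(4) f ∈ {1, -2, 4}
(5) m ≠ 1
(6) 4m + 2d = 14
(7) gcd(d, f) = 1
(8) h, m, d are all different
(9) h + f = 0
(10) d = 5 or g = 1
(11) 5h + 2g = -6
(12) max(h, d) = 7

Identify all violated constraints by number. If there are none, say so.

(1) g² + m² = 1² + 0² = 1 + 0 = 1 — holds.
(2) g = f = 1, not all different — fails.
(3) f × g = 1 × 1 = 1 — holds.
(4) f = 1 is in {1, -2, 4} — holds.
(5) m = 0, and 0 ≠ 1 — holds.
(6) 4m + 2d = 4(0) + 2(7) = 14 — holds.
(7) gcd(7, 1) = 1 — holds.
(8) values -1, 0, 7 are pairwise distinct — holds.
(9) h + f = -1 + 1 = 0 — holds.
(10) d = 7 ≠ 5, but g = 1 = 1 (second disjunct) — holds.
(11) 5h + 2g = 5(-1) + 2(1) = -3, not -6 — fails.
(12) max(-1, 7) = 7 — holds.

Constraints 2 and 11 are violated.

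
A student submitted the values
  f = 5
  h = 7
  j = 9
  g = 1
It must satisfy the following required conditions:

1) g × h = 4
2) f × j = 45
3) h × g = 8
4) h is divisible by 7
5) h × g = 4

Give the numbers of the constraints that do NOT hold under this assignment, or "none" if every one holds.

1) g × h = 1 × 7 = 7, not 4  false
2) f × j = 5 × 9 = 45  true
3) h × g = 7 × 1 = 7, not 8  false
4) 7 / 7 = 1, so 7 divides 7  true
5) h × g = 7 × 1 = 7, not 4  false

No — constraints 1, 3, 5 are not satisfied.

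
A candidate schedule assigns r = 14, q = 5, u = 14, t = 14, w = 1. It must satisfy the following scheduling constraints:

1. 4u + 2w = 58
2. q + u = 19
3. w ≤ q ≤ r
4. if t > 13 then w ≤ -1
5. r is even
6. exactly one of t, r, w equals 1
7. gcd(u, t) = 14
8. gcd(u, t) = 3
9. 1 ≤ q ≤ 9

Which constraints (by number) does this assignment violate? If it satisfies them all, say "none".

Constraints 4 and 8 do not hold.

1. 4u + 2w = 4(14) + 2(1) = 58  yes
2. q + u = 5 + 14 = 19  yes
3. values 1 ≤ 5 ≤ 14  yes
4. t = 14 > 13, so we need w ≤ -1; but w = 1 > -1  no
5. r = 14 is even  yes
6. t=14, r=14, w=1; 1 of them equals 1  yes
7. gcd(14, 14) = 14  yes
8. gcd(14, 14) = 14, not 3  no
9. q = 5 lies in [1, 9]  yes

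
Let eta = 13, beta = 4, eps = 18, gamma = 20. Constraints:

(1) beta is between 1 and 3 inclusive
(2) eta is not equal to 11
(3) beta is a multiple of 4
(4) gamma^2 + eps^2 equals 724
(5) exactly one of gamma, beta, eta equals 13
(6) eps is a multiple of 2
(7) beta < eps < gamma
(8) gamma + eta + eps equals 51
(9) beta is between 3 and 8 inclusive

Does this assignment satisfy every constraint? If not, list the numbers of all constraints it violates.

Violated: 1.

(1) beta = 4 is outside [1, 3]  FAIL
(2) eta = 13, and 13 ≠ 11  OK
(3) 4 / 4 = 1, so 4 divides 4  OK
(4) gamma^2 + eps^2 = 20^2 + 18^2 = 400 + 324 = 724  OK
(5) gamma=20, beta=4, eta=13; 1 of them equals 13  OK
(6) 18 / 2 = 9, so 2 divides 18  OK
(7) values 4 < 18 < 20  OK
(8) gamma + eta + eps = 20 + 13 + 18 = 51  OK
(9) beta = 4 lies in [3, 8]  OK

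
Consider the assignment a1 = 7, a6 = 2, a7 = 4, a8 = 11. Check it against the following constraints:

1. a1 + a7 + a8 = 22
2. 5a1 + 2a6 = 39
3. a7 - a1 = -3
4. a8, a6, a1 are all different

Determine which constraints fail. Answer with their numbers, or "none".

1. a1 + a7 + a8 = 7 + 4 + 11 = 22 — holds.
2. 5a1 + 2a6 = 5(7) + 2(2) = 39 — holds.
3. a7 - a1 = 4 - 7 = -3 — holds.
4. values 11, 2, 7 are pairwise distinct — holds.

Yes — all constraints hold.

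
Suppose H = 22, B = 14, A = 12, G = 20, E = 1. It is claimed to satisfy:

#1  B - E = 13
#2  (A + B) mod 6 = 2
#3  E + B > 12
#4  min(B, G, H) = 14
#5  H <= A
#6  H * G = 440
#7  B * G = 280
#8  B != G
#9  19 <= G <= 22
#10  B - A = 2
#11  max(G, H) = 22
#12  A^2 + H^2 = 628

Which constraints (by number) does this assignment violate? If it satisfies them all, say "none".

Violated: 5.

#1 B - E = 14 - 1 = 13  OK
#2 A + B = 26; 26 mod 6 = 2  OK
#3 E + B = 1 + 14 = 15; 15 > 12  OK
#4 min(14, 20, 22) = 14  OK
#5 H = 22, A = 12; 22 > 12 (want ≤)  FAIL
#6 H * G = 22 * 20 = 440  OK
#7 B * G = 14 * 20 = 280  OK
#8 B = 14, G = 20; distinct  OK
#9 G = 20 lies in [19, 22]  OK
#10 B - A = 14 - 12 = 2  OK
#11 max(20, 22) = 22  OK
#12 A^2 + H^2 = 12^2 + 22^2 = 144 + 484 = 628  OK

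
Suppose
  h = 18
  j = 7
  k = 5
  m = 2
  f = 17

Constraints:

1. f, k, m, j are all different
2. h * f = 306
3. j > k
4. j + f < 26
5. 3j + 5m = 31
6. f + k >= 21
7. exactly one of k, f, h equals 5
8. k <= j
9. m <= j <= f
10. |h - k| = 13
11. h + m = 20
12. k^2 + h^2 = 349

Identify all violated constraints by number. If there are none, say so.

1. values 17, 5, 2, 7 are pairwise distinct  OK
2. h * f = 18 * 17 = 306  OK
3. j = 7, k = 5; 7 > 5  OK
4. j + f = 7 + 17 = 24; 24 < 26  OK
5. 3j + 5m = 3(7) + 5(2) = 31  OK
6. f + k = 17 + 5 = 22; 22 ≥ 21  OK
7. k=5, f=17, h=18; 1 of them equals 5  OK
8. k = 5, j = 7; 5 ≤ 7  OK
9. values 2 <= 7 <= 17  OK
10. |18 - 5| = 13  OK
11. h + m = 18 + 2 = 20  OK
12. k^2 + h^2 = 5^2 + 18^2 = 25 + 324 = 349  OK

No violations.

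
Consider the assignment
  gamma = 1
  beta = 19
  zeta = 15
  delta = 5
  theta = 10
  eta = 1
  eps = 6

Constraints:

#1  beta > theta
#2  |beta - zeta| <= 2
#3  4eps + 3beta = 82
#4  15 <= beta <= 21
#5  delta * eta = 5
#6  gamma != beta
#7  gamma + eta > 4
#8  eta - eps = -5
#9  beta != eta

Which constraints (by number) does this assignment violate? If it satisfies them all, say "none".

No — constraints 2, 3, and 7 are not satisfied.

#1 beta = 19, theta = 10; 19 > 10  yes
#2 |19 - 15| = 4; 4 > 2, exceeds bound 2  no
#3 4eps + 3beta = 4(6) + 3(19) = 81, not 82  no
#4 beta = 19 lies in [15, 21]  yes
#5 delta * eta = 5 * 1 = 5  yes
#6 gamma = 1, beta = 19; distinct  yes
#7 gamma + eta = 1 + 1 = 2; 2 ≤ 4, bound 4 not met  no
#8 eta - eps = 1 - 6 = -5  yes
#9 beta = 19, eta = 1; distinct  yes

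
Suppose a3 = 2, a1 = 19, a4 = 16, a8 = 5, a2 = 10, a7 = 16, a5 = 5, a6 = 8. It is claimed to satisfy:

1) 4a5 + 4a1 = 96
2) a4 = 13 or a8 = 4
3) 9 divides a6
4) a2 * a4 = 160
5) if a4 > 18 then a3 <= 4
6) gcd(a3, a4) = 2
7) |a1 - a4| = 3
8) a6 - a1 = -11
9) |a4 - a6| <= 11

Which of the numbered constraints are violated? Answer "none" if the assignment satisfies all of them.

Constraints 2 and 3 do not hold.

1) 4a5 + 4a1 = 4(5) + 4(19) = 96  true
2) a4 = 16 ≠ 13 and a8 = 5 ≠ 4; both disjuncts false  false
3) 8 = 9*0 + 8, so 9 does not divide 8  false
4) a2 * a4 = 10 * 16 = 160  true
5) a4 = 16, not > 18; antecedent false, conditional vacuously true  true
6) gcd(2, 16) = 2  true
7) |19 - 16| = 3  true
8) a6 - a1 = 8 - 19 = -11  true
9) |16 - 8| = 8; 8 ≤ 11  true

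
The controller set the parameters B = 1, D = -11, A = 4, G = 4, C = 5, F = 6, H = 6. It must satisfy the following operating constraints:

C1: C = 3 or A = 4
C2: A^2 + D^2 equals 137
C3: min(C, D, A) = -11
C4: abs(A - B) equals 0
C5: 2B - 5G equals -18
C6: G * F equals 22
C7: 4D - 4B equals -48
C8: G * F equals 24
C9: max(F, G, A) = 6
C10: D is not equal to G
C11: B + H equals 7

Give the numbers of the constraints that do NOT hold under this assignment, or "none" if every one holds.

C1: C = 5 ≠ 3, but A = 4 = 4 (second disjunct)  holds
C2: A^2 + D^2 = 4^2 + (-11)^2 = 16 + 121 = 137  holds
C3: min(5, -11, 4) = -11  holds
C4: abs(4 - 1) = 3, not 0  fails
C5: 2B - 5G = 2(1) - 5(4) = -18  holds
C6: G * F = 4 * 6 = 24, not 22  fails
C7: 4D - 4B = 4(-11) - 4(1) = -48  holds
C8: G * F = 4 * 6 = 24  holds
C9: max(6, 4, 4) = 6  holds
C10: D = -11, G = 4; distinct  holds
C11: B + H = 1 + 6 = 7  holds

No — constraints 4, 6 are not satisfied.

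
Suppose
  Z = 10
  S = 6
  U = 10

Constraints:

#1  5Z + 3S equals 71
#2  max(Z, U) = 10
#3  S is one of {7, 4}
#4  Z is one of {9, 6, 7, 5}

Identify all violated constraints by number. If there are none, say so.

#1 5Z + 3S = 5(10) + 3(6) = 68, not 71 — does not hold.
#2 max(10, 10) = 10 — holds.
#3 S = 6 is not in {7, 4} — does not hold.
#4 Z = 10 is not in {9, 6, 7, 5} — does not hold.

No — constraints 1, 3, and 4 are not satisfied.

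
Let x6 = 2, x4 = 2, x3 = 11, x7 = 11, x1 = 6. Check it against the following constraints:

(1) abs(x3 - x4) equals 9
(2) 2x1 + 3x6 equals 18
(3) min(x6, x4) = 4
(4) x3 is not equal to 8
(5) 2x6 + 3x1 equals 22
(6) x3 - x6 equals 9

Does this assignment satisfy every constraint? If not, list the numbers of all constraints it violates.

Constraint 3 does not hold.

(1) abs(11 - 2) = 9 — holds.
(2) 2x1 + 3x6 = 2(6) + 3(2) = 18 — holds.
(3) min(2, 2) = 2, not 4 — fails.
(4) x3 = 11, and 11 ≠ 8 — holds.
(5) 2x6 + 3x1 = 2(2) + 3(6) = 22 — holds.
(6) x3 - x6 = 11 - 2 = 9 — holds.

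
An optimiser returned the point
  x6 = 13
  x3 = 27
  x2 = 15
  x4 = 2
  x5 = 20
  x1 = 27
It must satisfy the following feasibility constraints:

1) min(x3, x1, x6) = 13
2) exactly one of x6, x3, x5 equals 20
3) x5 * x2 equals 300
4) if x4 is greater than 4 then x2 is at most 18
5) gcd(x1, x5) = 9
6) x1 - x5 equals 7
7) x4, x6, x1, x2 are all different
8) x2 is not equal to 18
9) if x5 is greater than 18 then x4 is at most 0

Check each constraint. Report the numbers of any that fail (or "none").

The assignment fails constraints 5, 9.

1) min(27, 27, 13) = 13 — OK.
2) x6=13, x3=27, x5=20; 1 of them equals 20 — OK.
3) x5 * x2 = 20 * 15 = 300 — OK.
4) x4 = 2, not > 4; antecedent false, conditional vacuously true — OK.
5) gcd(27, 20) = 1, not 9 — violated.
6) x1 - x5 = 27 - 20 = 7 — OK.
7) values 2, 13, 27, 15 are pairwise distinct — OK.
8) x2 = 15, and 15 ≠ 18 — OK.
9) x5 = 20 > 18, so we need x4 ≤ 0; but x4 = 2 > 0 — violated.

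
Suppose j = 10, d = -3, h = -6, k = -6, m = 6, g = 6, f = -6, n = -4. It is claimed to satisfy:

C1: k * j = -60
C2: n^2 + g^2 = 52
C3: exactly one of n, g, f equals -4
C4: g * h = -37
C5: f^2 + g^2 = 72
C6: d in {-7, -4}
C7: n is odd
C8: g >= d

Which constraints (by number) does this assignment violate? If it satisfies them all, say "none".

C1: k * j = -6 * 10 = -60  true
C2: n^2 + g^2 = (-4)^2 + 6^2 = 16 + 36 = 52  true
C3: n=-4, g=6, f=-6; 1 of them equals -4  true
C4: g * h = 6 * (-6) = -36, not -37  false
C5: f^2 + g^2 = (-6)^2 + 6^2 = 36 + 36 = 72  true
C6: d = -3 is not in {-7, -4}  false
C7: n = -4 is even  false
C8: g = 6, d = -3; 6 ≥ -3  true

The assignment fails constraints 4, 6, and 7.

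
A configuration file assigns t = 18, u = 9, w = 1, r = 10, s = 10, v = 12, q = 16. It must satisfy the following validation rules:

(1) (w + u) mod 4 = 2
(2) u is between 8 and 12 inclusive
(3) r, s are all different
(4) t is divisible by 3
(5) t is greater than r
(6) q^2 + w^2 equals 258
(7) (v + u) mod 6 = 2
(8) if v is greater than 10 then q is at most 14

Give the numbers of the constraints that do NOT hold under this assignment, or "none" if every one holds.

Constraints 3, 6, 7, and 8 do not hold.

(1) w + u = 10; 10 mod 4 = 2 — holds.
(2) u = 9 lies in [8, 12] — holds.
(3) r = s = 10, not all different — fails.
(4) 18 / 3 = 6, so 3 divides 18 — holds.
(5) t = 18, r = 10; 18 > 10 — holds.
(6) q^2 + w^2 = 16^2 + 1^2 = 256 + 1 = 257, not 258 — fails.
(7) v + u = 21; 21 mod 6 = 3, not 2 — fails.
(8) v = 12 > 10, so we need q ≤ 14; but q = 16 > 14 — fails.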